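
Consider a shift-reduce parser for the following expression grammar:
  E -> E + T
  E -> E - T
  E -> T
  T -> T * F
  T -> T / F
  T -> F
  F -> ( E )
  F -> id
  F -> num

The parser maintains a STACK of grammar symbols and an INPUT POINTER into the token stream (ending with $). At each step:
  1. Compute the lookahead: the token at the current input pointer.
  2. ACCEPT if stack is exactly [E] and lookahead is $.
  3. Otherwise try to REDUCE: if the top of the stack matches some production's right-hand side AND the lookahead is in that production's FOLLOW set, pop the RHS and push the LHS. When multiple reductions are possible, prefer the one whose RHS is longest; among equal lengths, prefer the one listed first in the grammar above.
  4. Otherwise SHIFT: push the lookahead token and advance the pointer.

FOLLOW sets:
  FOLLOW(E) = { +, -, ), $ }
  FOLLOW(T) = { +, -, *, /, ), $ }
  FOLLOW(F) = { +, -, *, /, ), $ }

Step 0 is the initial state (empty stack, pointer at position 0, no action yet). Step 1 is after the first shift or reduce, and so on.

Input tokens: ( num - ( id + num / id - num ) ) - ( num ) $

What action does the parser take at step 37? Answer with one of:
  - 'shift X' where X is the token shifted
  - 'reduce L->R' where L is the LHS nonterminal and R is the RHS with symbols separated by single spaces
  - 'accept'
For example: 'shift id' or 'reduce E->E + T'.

Answer: reduce F->num

Derivation:
Step 1: shift (. Stack=[(] ptr=1 lookahead=num remaining=[num - ( id + num / id - num ) ) - ( num ) $]
Step 2: shift num. Stack=[( num] ptr=2 lookahead=- remaining=[- ( id + num / id - num ) ) - ( num ) $]
Step 3: reduce F->num. Stack=[( F] ptr=2 lookahead=- remaining=[- ( id + num / id - num ) ) - ( num ) $]
Step 4: reduce T->F. Stack=[( T] ptr=2 lookahead=- remaining=[- ( id + num / id - num ) ) - ( num ) $]
Step 5: reduce E->T. Stack=[( E] ptr=2 lookahead=- remaining=[- ( id + num / id - num ) ) - ( num ) $]
Step 6: shift -. Stack=[( E -] ptr=3 lookahead=( remaining=[( id + num / id - num ) ) - ( num ) $]
Step 7: shift (. Stack=[( E - (] ptr=4 lookahead=id remaining=[id + num / id - num ) ) - ( num ) $]
Step 8: shift id. Stack=[( E - ( id] ptr=5 lookahead=+ remaining=[+ num / id - num ) ) - ( num ) $]
Step 9: reduce F->id. Stack=[( E - ( F] ptr=5 lookahead=+ remaining=[+ num / id - num ) ) - ( num ) $]
Step 10: reduce T->F. Stack=[( E - ( T] ptr=5 lookahead=+ remaining=[+ num / id - num ) ) - ( num ) $]
Step 11: reduce E->T. Stack=[( E - ( E] ptr=5 lookahead=+ remaining=[+ num / id - num ) ) - ( num ) $]
Step 12: shift +. Stack=[( E - ( E +] ptr=6 lookahead=num remaining=[num / id - num ) ) - ( num ) $]
Step 13: shift num. Stack=[( E - ( E + num] ptr=7 lookahead=/ remaining=[/ id - num ) ) - ( num ) $]
Step 14: reduce F->num. Stack=[( E - ( E + F] ptr=7 lookahead=/ remaining=[/ id - num ) ) - ( num ) $]
Step 15: reduce T->F. Stack=[( E - ( E + T] ptr=7 lookahead=/ remaining=[/ id - num ) ) - ( num ) $]
Step 16: shift /. Stack=[( E - ( E + T /] ptr=8 lookahead=id remaining=[id - num ) ) - ( num ) $]
Step 17: shift id. Stack=[( E - ( E + T / id] ptr=9 lookahead=- remaining=[- num ) ) - ( num ) $]
Step 18: reduce F->id. Stack=[( E - ( E + T / F] ptr=9 lookahead=- remaining=[- num ) ) - ( num ) $]
Step 19: reduce T->T / F. Stack=[( E - ( E + T] ptr=9 lookahead=- remaining=[- num ) ) - ( num ) $]
Step 20: reduce E->E + T. Stack=[( E - ( E] ptr=9 lookahead=- remaining=[- num ) ) - ( num ) $]
Step 21: shift -. Stack=[( E - ( E -] ptr=10 lookahead=num remaining=[num ) ) - ( num ) $]
Step 22: shift num. Stack=[( E - ( E - num] ptr=11 lookahead=) remaining=[) ) - ( num ) $]
Step 23: reduce F->num. Stack=[( E - ( E - F] ptr=11 lookahead=) remaining=[) ) - ( num ) $]
Step 24: reduce T->F. Stack=[( E - ( E - T] ptr=11 lookahead=) remaining=[) ) - ( num ) $]
Step 25: reduce E->E - T. Stack=[( E - ( E] ptr=11 lookahead=) remaining=[) ) - ( num ) $]
Step 26: shift ). Stack=[( E - ( E )] ptr=12 lookahead=) remaining=[) - ( num ) $]
Step 27: reduce F->( E ). Stack=[( E - F] ptr=12 lookahead=) remaining=[) - ( num ) $]
Step 28: reduce T->F. Stack=[( E - T] ptr=12 lookahead=) remaining=[) - ( num ) $]
Step 29: reduce E->E - T. Stack=[( E] ptr=12 lookahead=) remaining=[) - ( num ) $]
Step 30: shift ). Stack=[( E )] ptr=13 lookahead=- remaining=[- ( num ) $]
Step 31: reduce F->( E ). Stack=[F] ptr=13 lookahead=- remaining=[- ( num ) $]
Step 32: reduce T->F. Stack=[T] ptr=13 lookahead=- remaining=[- ( num ) $]
Step 33: reduce E->T. Stack=[E] ptr=13 lookahead=- remaining=[- ( num ) $]
Step 34: shift -. Stack=[E -] ptr=14 lookahead=( remaining=[( num ) $]
Step 35: shift (. Stack=[E - (] ptr=15 lookahead=num remaining=[num ) $]
Step 36: shift num. Stack=[E - ( num] ptr=16 lookahead=) remaining=[) $]
Step 37: reduce F->num. Stack=[E - ( F] ptr=16 lookahead=) remaining=[) $]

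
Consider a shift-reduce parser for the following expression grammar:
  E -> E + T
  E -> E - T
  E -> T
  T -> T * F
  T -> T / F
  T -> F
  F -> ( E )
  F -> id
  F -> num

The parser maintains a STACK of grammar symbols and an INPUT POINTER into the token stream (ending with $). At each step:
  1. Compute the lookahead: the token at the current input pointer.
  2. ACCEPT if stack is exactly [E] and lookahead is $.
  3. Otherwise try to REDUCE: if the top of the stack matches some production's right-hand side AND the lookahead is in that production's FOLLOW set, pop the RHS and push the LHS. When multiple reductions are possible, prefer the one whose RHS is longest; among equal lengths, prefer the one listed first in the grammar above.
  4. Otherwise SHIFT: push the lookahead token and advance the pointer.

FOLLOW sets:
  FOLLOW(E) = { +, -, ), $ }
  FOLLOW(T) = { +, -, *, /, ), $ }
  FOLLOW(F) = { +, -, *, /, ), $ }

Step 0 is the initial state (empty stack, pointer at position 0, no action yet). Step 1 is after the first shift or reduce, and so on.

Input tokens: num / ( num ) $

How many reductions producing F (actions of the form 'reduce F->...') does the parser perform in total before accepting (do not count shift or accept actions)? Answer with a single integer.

Answer: 3

Derivation:
Step 1: shift num. Stack=[num] ptr=1 lookahead=/ remaining=[/ ( num ) $]
Step 2: reduce F->num. Stack=[F] ptr=1 lookahead=/ remaining=[/ ( num ) $]
Step 3: reduce T->F. Stack=[T] ptr=1 lookahead=/ remaining=[/ ( num ) $]
Step 4: shift /. Stack=[T /] ptr=2 lookahead=( remaining=[( num ) $]
Step 5: shift (. Stack=[T / (] ptr=3 lookahead=num remaining=[num ) $]
Step 6: shift num. Stack=[T / ( num] ptr=4 lookahead=) remaining=[) $]
Step 7: reduce F->num. Stack=[T / ( F] ptr=4 lookahead=) remaining=[) $]
Step 8: reduce T->F. Stack=[T / ( T] ptr=4 lookahead=) remaining=[) $]
Step 9: reduce E->T. Stack=[T / ( E] ptr=4 lookahead=) remaining=[) $]
Step 10: shift ). Stack=[T / ( E )] ptr=5 lookahead=$ remaining=[$]
Step 11: reduce F->( E ). Stack=[T / F] ptr=5 lookahead=$ remaining=[$]
Step 12: reduce T->T / F. Stack=[T] ptr=5 lookahead=$ remaining=[$]
Step 13: reduce E->T. Stack=[E] ptr=5 lookahead=$ remaining=[$]
Step 14: accept. Stack=[E] ptr=5 lookahead=$ remaining=[$]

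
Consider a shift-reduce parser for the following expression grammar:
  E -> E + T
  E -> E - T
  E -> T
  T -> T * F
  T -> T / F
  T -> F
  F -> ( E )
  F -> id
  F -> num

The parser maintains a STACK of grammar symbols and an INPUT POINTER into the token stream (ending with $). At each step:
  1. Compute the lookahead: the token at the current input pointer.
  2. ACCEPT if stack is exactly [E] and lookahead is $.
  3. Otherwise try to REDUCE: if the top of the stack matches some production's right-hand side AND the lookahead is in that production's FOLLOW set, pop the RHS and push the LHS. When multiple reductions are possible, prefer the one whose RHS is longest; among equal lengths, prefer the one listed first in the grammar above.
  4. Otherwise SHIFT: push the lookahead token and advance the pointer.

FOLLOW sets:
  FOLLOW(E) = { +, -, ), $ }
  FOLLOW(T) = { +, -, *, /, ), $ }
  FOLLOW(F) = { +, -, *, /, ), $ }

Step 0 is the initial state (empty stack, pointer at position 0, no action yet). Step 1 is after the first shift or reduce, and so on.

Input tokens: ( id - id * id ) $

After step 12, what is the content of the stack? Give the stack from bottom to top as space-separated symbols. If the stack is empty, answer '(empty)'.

Answer: ( E - T * F

Derivation:
Step 1: shift (. Stack=[(] ptr=1 lookahead=id remaining=[id - id * id ) $]
Step 2: shift id. Stack=[( id] ptr=2 lookahead=- remaining=[- id * id ) $]
Step 3: reduce F->id. Stack=[( F] ptr=2 lookahead=- remaining=[- id * id ) $]
Step 4: reduce T->F. Stack=[( T] ptr=2 lookahead=- remaining=[- id * id ) $]
Step 5: reduce E->T. Stack=[( E] ptr=2 lookahead=- remaining=[- id * id ) $]
Step 6: shift -. Stack=[( E -] ptr=3 lookahead=id remaining=[id * id ) $]
Step 7: shift id. Stack=[( E - id] ptr=4 lookahead=* remaining=[* id ) $]
Step 8: reduce F->id. Stack=[( E - F] ptr=4 lookahead=* remaining=[* id ) $]
Step 9: reduce T->F. Stack=[( E - T] ptr=4 lookahead=* remaining=[* id ) $]
Step 10: shift *. Stack=[( E - T *] ptr=5 lookahead=id remaining=[id ) $]
Step 11: shift id. Stack=[( E - T * id] ptr=6 lookahead=) remaining=[) $]
Step 12: reduce F->id. Stack=[( E - T * F] ptr=6 lookahead=) remaining=[) $]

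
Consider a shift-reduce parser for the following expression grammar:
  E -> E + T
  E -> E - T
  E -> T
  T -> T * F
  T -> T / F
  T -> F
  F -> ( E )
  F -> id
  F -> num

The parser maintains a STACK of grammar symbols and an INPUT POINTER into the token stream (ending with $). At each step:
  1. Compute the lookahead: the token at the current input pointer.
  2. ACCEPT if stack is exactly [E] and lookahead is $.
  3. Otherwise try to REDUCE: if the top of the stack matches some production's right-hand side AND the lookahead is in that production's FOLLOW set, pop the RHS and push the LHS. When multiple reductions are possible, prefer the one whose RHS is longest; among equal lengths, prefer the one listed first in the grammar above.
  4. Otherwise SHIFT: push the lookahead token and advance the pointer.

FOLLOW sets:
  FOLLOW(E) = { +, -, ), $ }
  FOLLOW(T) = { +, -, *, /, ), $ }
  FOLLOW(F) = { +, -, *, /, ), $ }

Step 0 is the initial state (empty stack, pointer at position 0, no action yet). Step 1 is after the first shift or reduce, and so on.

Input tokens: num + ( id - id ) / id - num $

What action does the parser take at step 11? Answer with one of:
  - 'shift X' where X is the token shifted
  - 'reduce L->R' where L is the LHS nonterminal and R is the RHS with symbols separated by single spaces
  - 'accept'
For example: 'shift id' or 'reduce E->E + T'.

Answer: shift -

Derivation:
Step 1: shift num. Stack=[num] ptr=1 lookahead=+ remaining=[+ ( id - id ) / id - num $]
Step 2: reduce F->num. Stack=[F] ptr=1 lookahead=+ remaining=[+ ( id - id ) / id - num $]
Step 3: reduce T->F. Stack=[T] ptr=1 lookahead=+ remaining=[+ ( id - id ) / id - num $]
Step 4: reduce E->T. Stack=[E] ptr=1 lookahead=+ remaining=[+ ( id - id ) / id - num $]
Step 5: shift +. Stack=[E +] ptr=2 lookahead=( remaining=[( id - id ) / id - num $]
Step 6: shift (. Stack=[E + (] ptr=3 lookahead=id remaining=[id - id ) / id - num $]
Step 7: shift id. Stack=[E + ( id] ptr=4 lookahead=- remaining=[- id ) / id - num $]
Step 8: reduce F->id. Stack=[E + ( F] ptr=4 lookahead=- remaining=[- id ) / id - num $]
Step 9: reduce T->F. Stack=[E + ( T] ptr=4 lookahead=- remaining=[- id ) / id - num $]
Step 10: reduce E->T. Stack=[E + ( E] ptr=4 lookahead=- remaining=[- id ) / id - num $]
Step 11: shift -. Stack=[E + ( E -] ptr=5 lookahead=id remaining=[id ) / id - num $]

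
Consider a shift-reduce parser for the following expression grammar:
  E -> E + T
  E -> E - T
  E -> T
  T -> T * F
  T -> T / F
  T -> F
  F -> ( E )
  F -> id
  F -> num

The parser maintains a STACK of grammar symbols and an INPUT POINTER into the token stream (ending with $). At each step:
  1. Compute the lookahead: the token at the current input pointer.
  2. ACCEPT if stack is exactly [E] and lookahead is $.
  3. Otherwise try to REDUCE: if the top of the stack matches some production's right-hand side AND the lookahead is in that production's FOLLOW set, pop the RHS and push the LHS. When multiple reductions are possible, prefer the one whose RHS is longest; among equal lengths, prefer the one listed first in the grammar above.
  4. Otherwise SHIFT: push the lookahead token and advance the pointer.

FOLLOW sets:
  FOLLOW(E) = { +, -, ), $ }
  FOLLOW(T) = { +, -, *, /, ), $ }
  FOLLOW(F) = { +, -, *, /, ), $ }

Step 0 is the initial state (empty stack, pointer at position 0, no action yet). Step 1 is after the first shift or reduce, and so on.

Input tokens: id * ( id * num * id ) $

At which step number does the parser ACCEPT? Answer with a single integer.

Answer: 22

Derivation:
Step 1: shift id. Stack=[id] ptr=1 lookahead=* remaining=[* ( id * num * id ) $]
Step 2: reduce F->id. Stack=[F] ptr=1 lookahead=* remaining=[* ( id * num * id ) $]
Step 3: reduce T->F. Stack=[T] ptr=1 lookahead=* remaining=[* ( id * num * id ) $]
Step 4: shift *. Stack=[T *] ptr=2 lookahead=( remaining=[( id * num * id ) $]
Step 5: shift (. Stack=[T * (] ptr=3 lookahead=id remaining=[id * num * id ) $]
Step 6: shift id. Stack=[T * ( id] ptr=4 lookahead=* remaining=[* num * id ) $]
Step 7: reduce F->id. Stack=[T * ( F] ptr=4 lookahead=* remaining=[* num * id ) $]
Step 8: reduce T->F. Stack=[T * ( T] ptr=4 lookahead=* remaining=[* num * id ) $]
Step 9: shift *. Stack=[T * ( T *] ptr=5 lookahead=num remaining=[num * id ) $]
Step 10: shift num. Stack=[T * ( T * num] ptr=6 lookahead=* remaining=[* id ) $]
Step 11: reduce F->num. Stack=[T * ( T * F] ptr=6 lookahead=* remaining=[* id ) $]
Step 12: reduce T->T * F. Stack=[T * ( T] ptr=6 lookahead=* remaining=[* id ) $]
Step 13: shift *. Stack=[T * ( T *] ptr=7 lookahead=id remaining=[id ) $]
Step 14: shift id. Stack=[T * ( T * id] ptr=8 lookahead=) remaining=[) $]
Step 15: reduce F->id. Stack=[T * ( T * F] ptr=8 lookahead=) remaining=[) $]
Step 16: reduce T->T * F. Stack=[T * ( T] ptr=8 lookahead=) remaining=[) $]
Step 17: reduce E->T. Stack=[T * ( E] ptr=8 lookahead=) remaining=[) $]
Step 18: shift ). Stack=[T * ( E )] ptr=9 lookahead=$ remaining=[$]
Step 19: reduce F->( E ). Stack=[T * F] ptr=9 lookahead=$ remaining=[$]
Step 20: reduce T->T * F. Stack=[T] ptr=9 lookahead=$ remaining=[$]
Step 21: reduce E->T. Stack=[E] ptr=9 lookahead=$ remaining=[$]
Step 22: accept. Stack=[E] ptr=9 lookahead=$ remaining=[$]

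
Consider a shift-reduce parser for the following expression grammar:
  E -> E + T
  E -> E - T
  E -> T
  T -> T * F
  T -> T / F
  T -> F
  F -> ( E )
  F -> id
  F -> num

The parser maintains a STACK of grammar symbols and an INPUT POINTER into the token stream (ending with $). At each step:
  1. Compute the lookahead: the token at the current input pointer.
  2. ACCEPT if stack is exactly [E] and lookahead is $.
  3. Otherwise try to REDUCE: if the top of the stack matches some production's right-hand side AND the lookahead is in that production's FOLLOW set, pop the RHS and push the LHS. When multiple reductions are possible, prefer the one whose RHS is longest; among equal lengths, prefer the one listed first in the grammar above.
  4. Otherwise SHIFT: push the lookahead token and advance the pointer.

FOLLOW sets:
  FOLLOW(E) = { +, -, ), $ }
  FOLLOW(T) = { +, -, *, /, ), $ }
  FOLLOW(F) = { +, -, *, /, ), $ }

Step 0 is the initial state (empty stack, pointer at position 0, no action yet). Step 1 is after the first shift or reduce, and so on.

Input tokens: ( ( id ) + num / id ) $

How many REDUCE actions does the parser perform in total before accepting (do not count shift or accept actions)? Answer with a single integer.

Step 1: shift (. Stack=[(] ptr=1 lookahead=( remaining=[( id ) + num / id ) $]
Step 2: shift (. Stack=[( (] ptr=2 lookahead=id remaining=[id ) + num / id ) $]
Step 3: shift id. Stack=[( ( id] ptr=3 lookahead=) remaining=[) + num / id ) $]
Step 4: reduce F->id. Stack=[( ( F] ptr=3 lookahead=) remaining=[) + num / id ) $]
Step 5: reduce T->F. Stack=[( ( T] ptr=3 lookahead=) remaining=[) + num / id ) $]
Step 6: reduce E->T. Stack=[( ( E] ptr=3 lookahead=) remaining=[) + num / id ) $]
Step 7: shift ). Stack=[( ( E )] ptr=4 lookahead=+ remaining=[+ num / id ) $]
Step 8: reduce F->( E ). Stack=[( F] ptr=4 lookahead=+ remaining=[+ num / id ) $]
Step 9: reduce T->F. Stack=[( T] ptr=4 lookahead=+ remaining=[+ num / id ) $]
Step 10: reduce E->T. Stack=[( E] ptr=4 lookahead=+ remaining=[+ num / id ) $]
Step 11: shift +. Stack=[( E +] ptr=5 lookahead=num remaining=[num / id ) $]
Step 12: shift num. Stack=[( E + num] ptr=6 lookahead=/ remaining=[/ id ) $]
Step 13: reduce F->num. Stack=[( E + F] ptr=6 lookahead=/ remaining=[/ id ) $]
Step 14: reduce T->F. Stack=[( E + T] ptr=6 lookahead=/ remaining=[/ id ) $]
Step 15: shift /. Stack=[( E + T /] ptr=7 lookahead=id remaining=[id ) $]
Step 16: shift id. Stack=[( E + T / id] ptr=8 lookahead=) remaining=[) $]
Step 17: reduce F->id. Stack=[( E + T / F] ptr=8 lookahead=) remaining=[) $]
Step 18: reduce T->T / F. Stack=[( E + T] ptr=8 lookahead=) remaining=[) $]
Step 19: reduce E->E + T. Stack=[( E] ptr=8 lookahead=) remaining=[) $]
Step 20: shift ). Stack=[( E )] ptr=9 lookahead=$ remaining=[$]
Step 21: reduce F->( E ). Stack=[F] ptr=9 lookahead=$ remaining=[$]
Step 22: reduce T->F. Stack=[T] ptr=9 lookahead=$ remaining=[$]
Step 23: reduce E->T. Stack=[E] ptr=9 lookahead=$ remaining=[$]
Step 24: accept. Stack=[E] ptr=9 lookahead=$ remaining=[$]

Answer: 14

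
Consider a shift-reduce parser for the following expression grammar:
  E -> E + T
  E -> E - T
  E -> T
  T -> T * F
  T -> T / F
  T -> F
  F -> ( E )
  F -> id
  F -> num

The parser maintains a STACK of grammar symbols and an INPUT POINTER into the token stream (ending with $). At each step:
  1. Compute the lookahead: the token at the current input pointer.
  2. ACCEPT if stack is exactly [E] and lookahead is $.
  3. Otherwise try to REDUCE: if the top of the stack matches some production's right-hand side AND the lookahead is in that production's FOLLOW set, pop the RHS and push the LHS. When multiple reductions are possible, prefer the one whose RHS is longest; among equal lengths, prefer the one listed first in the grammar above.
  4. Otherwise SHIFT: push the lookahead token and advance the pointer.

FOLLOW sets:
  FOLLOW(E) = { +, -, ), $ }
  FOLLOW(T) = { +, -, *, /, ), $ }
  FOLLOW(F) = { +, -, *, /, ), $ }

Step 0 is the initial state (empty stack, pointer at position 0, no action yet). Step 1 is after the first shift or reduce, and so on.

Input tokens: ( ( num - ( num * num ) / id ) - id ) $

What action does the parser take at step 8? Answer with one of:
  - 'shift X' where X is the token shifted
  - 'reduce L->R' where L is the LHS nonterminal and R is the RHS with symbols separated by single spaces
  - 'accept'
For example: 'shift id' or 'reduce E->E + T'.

Answer: shift (

Derivation:
Step 1: shift (. Stack=[(] ptr=1 lookahead=( remaining=[( num - ( num * num ) / id ) - id ) $]
Step 2: shift (. Stack=[( (] ptr=2 lookahead=num remaining=[num - ( num * num ) / id ) - id ) $]
Step 3: shift num. Stack=[( ( num] ptr=3 lookahead=- remaining=[- ( num * num ) / id ) - id ) $]
Step 4: reduce F->num. Stack=[( ( F] ptr=3 lookahead=- remaining=[- ( num * num ) / id ) - id ) $]
Step 5: reduce T->F. Stack=[( ( T] ptr=3 lookahead=- remaining=[- ( num * num ) / id ) - id ) $]
Step 6: reduce E->T. Stack=[( ( E] ptr=3 lookahead=- remaining=[- ( num * num ) / id ) - id ) $]
Step 7: shift -. Stack=[( ( E -] ptr=4 lookahead=( remaining=[( num * num ) / id ) - id ) $]
Step 8: shift (. Stack=[( ( E - (] ptr=5 lookahead=num remaining=[num * num ) / id ) - id ) $]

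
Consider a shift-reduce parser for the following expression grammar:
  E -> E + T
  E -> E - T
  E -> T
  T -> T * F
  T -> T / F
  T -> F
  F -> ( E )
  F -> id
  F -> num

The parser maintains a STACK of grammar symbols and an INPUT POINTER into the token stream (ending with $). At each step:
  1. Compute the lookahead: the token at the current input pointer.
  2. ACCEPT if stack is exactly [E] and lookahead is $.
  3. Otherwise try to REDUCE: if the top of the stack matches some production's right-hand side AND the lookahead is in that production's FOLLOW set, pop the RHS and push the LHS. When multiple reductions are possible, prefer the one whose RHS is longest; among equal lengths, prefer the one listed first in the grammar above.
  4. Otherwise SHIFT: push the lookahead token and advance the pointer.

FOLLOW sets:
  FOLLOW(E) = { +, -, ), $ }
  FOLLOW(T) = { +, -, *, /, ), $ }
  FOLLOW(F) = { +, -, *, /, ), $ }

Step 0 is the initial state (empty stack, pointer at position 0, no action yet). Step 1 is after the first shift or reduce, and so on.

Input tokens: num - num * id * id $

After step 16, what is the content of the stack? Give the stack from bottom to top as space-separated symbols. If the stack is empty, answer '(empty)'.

Step 1: shift num. Stack=[num] ptr=1 lookahead=- remaining=[- num * id * id $]
Step 2: reduce F->num. Stack=[F] ptr=1 lookahead=- remaining=[- num * id * id $]
Step 3: reduce T->F. Stack=[T] ptr=1 lookahead=- remaining=[- num * id * id $]
Step 4: reduce E->T. Stack=[E] ptr=1 lookahead=- remaining=[- num * id * id $]
Step 5: shift -. Stack=[E -] ptr=2 lookahead=num remaining=[num * id * id $]
Step 6: shift num. Stack=[E - num] ptr=3 lookahead=* remaining=[* id * id $]
Step 7: reduce F->num. Stack=[E - F] ptr=3 lookahead=* remaining=[* id * id $]
Step 8: reduce T->F. Stack=[E - T] ptr=3 lookahead=* remaining=[* id * id $]
Step 9: shift *. Stack=[E - T *] ptr=4 lookahead=id remaining=[id * id $]
Step 10: shift id. Stack=[E - T * id] ptr=5 lookahead=* remaining=[* id $]
Step 11: reduce F->id. Stack=[E - T * F] ptr=5 lookahead=* remaining=[* id $]
Step 12: reduce T->T * F. Stack=[E - T] ptr=5 lookahead=* remaining=[* id $]
Step 13: shift *. Stack=[E - T *] ptr=6 lookahead=id remaining=[id $]
Step 14: shift id. Stack=[E - T * id] ptr=7 lookahead=$ remaining=[$]
Step 15: reduce F->id. Stack=[E - T * F] ptr=7 lookahead=$ remaining=[$]
Step 16: reduce T->T * F. Stack=[E - T] ptr=7 lookahead=$ remaining=[$]

Answer: E - T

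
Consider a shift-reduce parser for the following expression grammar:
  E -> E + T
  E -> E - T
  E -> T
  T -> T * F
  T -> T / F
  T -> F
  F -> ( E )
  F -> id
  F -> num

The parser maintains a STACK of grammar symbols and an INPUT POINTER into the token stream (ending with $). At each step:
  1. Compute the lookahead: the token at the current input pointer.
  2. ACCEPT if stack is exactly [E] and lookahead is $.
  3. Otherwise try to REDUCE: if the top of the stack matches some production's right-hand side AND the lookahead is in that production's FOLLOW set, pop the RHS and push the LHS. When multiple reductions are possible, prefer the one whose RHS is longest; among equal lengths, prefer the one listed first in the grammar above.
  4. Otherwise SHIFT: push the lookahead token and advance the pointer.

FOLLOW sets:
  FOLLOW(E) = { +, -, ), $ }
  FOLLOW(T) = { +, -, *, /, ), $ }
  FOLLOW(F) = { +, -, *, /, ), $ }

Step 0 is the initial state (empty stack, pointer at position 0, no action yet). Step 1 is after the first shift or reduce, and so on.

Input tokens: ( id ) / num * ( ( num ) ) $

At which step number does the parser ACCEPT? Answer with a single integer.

Answer: 28

Derivation:
Step 1: shift (. Stack=[(] ptr=1 lookahead=id remaining=[id ) / num * ( ( num ) ) $]
Step 2: shift id. Stack=[( id] ptr=2 lookahead=) remaining=[) / num * ( ( num ) ) $]
Step 3: reduce F->id. Stack=[( F] ptr=2 lookahead=) remaining=[) / num * ( ( num ) ) $]
Step 4: reduce T->F. Stack=[( T] ptr=2 lookahead=) remaining=[) / num * ( ( num ) ) $]
Step 5: reduce E->T. Stack=[( E] ptr=2 lookahead=) remaining=[) / num * ( ( num ) ) $]
Step 6: shift ). Stack=[( E )] ptr=3 lookahead=/ remaining=[/ num * ( ( num ) ) $]
Step 7: reduce F->( E ). Stack=[F] ptr=3 lookahead=/ remaining=[/ num * ( ( num ) ) $]
Step 8: reduce T->F. Stack=[T] ptr=3 lookahead=/ remaining=[/ num * ( ( num ) ) $]
Step 9: shift /. Stack=[T /] ptr=4 lookahead=num remaining=[num * ( ( num ) ) $]
Step 10: shift num. Stack=[T / num] ptr=5 lookahead=* remaining=[* ( ( num ) ) $]
Step 11: reduce F->num. Stack=[T / F] ptr=5 lookahead=* remaining=[* ( ( num ) ) $]
Step 12: reduce T->T / F. Stack=[T] ptr=5 lookahead=* remaining=[* ( ( num ) ) $]
Step 13: shift *. Stack=[T *] ptr=6 lookahead=( remaining=[( ( num ) ) $]
Step 14: shift (. Stack=[T * (] ptr=7 lookahead=( remaining=[( num ) ) $]
Step 15: shift (. Stack=[T * ( (] ptr=8 lookahead=num remaining=[num ) ) $]
Step 16: shift num. Stack=[T * ( ( num] ptr=9 lookahead=) remaining=[) ) $]
Step 17: reduce F->num. Stack=[T * ( ( F] ptr=9 lookahead=) remaining=[) ) $]
Step 18: reduce T->F. Stack=[T * ( ( T] ptr=9 lookahead=) remaining=[) ) $]
Step 19: reduce E->T. Stack=[T * ( ( E] ptr=9 lookahead=) remaining=[) ) $]
Step 20: shift ). Stack=[T * ( ( E )] ptr=10 lookahead=) remaining=[) $]
Step 21: reduce F->( E ). Stack=[T * ( F] ptr=10 lookahead=) remaining=[) $]
Step 22: reduce T->F. Stack=[T * ( T] ptr=10 lookahead=) remaining=[) $]
Step 23: reduce E->T. Stack=[T * ( E] ptr=10 lookahead=) remaining=[) $]
Step 24: shift ). Stack=[T * ( E )] ptr=11 lookahead=$ remaining=[$]
Step 25: reduce F->( E ). Stack=[T * F] ptr=11 lookahead=$ remaining=[$]
Step 26: reduce T->T * F. Stack=[T] ptr=11 lookahead=$ remaining=[$]
Step 27: reduce E->T. Stack=[E] ptr=11 lookahead=$ remaining=[$]
Step 28: accept. Stack=[E] ptr=11 lookahead=$ remaining=[$]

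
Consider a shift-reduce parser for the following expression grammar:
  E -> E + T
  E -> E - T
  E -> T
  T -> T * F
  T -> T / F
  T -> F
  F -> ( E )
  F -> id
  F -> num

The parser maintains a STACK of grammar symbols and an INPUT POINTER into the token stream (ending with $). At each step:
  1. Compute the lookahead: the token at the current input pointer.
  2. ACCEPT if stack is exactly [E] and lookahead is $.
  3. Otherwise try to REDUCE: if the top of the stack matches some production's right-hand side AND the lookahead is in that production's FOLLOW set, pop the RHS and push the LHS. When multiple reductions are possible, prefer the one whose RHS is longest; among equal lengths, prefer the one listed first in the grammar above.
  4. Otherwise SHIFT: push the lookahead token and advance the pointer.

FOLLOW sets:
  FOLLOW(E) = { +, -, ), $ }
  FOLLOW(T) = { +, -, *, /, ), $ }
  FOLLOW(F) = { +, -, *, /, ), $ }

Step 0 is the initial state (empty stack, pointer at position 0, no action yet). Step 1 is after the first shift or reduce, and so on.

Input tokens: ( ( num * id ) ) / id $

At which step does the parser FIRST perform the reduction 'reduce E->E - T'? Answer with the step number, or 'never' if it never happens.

Answer: never

Derivation:
Step 1: shift (. Stack=[(] ptr=1 lookahead=( remaining=[( num * id ) ) / id $]
Step 2: shift (. Stack=[( (] ptr=2 lookahead=num remaining=[num * id ) ) / id $]
Step 3: shift num. Stack=[( ( num] ptr=3 lookahead=* remaining=[* id ) ) / id $]
Step 4: reduce F->num. Stack=[( ( F] ptr=3 lookahead=* remaining=[* id ) ) / id $]
Step 5: reduce T->F. Stack=[( ( T] ptr=3 lookahead=* remaining=[* id ) ) / id $]
Step 6: shift *. Stack=[( ( T *] ptr=4 lookahead=id remaining=[id ) ) / id $]
Step 7: shift id. Stack=[( ( T * id] ptr=5 lookahead=) remaining=[) ) / id $]
Step 8: reduce F->id. Stack=[( ( T * F] ptr=5 lookahead=) remaining=[) ) / id $]
Step 9: reduce T->T * F. Stack=[( ( T] ptr=5 lookahead=) remaining=[) ) / id $]
Step 10: reduce E->T. Stack=[( ( E] ptr=5 lookahead=) remaining=[) ) / id $]
Step 11: shift ). Stack=[( ( E )] ptr=6 lookahead=) remaining=[) / id $]
Step 12: reduce F->( E ). Stack=[( F] ptr=6 lookahead=) remaining=[) / id $]
Step 13: reduce T->F. Stack=[( T] ptr=6 lookahead=) remaining=[) / id $]
Step 14: reduce E->T. Stack=[( E] ptr=6 lookahead=) remaining=[) / id $]
Step 15: shift ). Stack=[( E )] ptr=7 lookahead=/ remaining=[/ id $]
Step 16: reduce F->( E ). Stack=[F] ptr=7 lookahead=/ remaining=[/ id $]
Step 17: reduce T->F. Stack=[T] ptr=7 lookahead=/ remaining=[/ id $]
Step 18: shift /. Stack=[T /] ptr=8 lookahead=id remaining=[id $]
Step 19: shift id. Stack=[T / id] ptr=9 lookahead=$ remaining=[$]
Step 20: reduce F->id. Stack=[T / F] ptr=9 lookahead=$ remaining=[$]
Step 21: reduce T->T / F. Stack=[T] ptr=9 lookahead=$ remaining=[$]
Step 22: reduce E->T. Stack=[E] ptr=9 lookahead=$ remaining=[$]
Step 23: accept. Stack=[E] ptr=9 lookahead=$ remaining=[$]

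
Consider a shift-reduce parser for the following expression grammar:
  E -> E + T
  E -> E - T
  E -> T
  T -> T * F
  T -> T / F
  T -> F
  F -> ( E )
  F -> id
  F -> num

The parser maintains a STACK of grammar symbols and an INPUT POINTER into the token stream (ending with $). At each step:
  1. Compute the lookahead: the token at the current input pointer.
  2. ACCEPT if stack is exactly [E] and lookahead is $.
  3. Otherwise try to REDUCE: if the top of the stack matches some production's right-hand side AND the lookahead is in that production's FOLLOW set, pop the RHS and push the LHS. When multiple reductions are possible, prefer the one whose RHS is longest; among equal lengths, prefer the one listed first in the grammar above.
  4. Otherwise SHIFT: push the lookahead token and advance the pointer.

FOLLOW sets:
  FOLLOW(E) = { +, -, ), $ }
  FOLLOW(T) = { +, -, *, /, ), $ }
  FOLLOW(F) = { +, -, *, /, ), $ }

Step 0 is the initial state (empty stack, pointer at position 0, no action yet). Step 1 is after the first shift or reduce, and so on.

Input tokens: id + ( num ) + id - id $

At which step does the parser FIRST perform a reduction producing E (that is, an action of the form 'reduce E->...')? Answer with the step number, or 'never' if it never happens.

Answer: 4

Derivation:
Step 1: shift id. Stack=[id] ptr=1 lookahead=+ remaining=[+ ( num ) + id - id $]
Step 2: reduce F->id. Stack=[F] ptr=1 lookahead=+ remaining=[+ ( num ) + id - id $]
Step 3: reduce T->F. Stack=[T] ptr=1 lookahead=+ remaining=[+ ( num ) + id - id $]
Step 4: reduce E->T. Stack=[E] ptr=1 lookahead=+ remaining=[+ ( num ) + id - id $]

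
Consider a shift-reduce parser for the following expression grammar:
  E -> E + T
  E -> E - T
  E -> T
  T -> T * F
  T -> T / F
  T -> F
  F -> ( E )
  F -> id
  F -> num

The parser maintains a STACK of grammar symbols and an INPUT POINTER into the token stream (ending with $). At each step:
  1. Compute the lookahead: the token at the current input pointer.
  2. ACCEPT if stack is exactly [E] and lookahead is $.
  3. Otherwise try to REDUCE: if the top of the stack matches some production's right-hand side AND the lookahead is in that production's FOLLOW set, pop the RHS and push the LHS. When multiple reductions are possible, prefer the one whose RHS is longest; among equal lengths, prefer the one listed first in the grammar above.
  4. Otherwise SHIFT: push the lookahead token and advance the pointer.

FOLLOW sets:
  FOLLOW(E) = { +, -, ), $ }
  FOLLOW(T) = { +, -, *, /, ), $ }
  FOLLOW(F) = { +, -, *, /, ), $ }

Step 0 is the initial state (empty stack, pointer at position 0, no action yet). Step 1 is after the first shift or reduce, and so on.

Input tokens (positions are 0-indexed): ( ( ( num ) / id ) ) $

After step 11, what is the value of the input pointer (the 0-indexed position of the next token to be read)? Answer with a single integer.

Answer: 6

Derivation:
Step 1: shift (. Stack=[(] ptr=1 lookahead=( remaining=[( ( num ) / id ) ) $]
Step 2: shift (. Stack=[( (] ptr=2 lookahead=( remaining=[( num ) / id ) ) $]
Step 3: shift (. Stack=[( ( (] ptr=3 lookahead=num remaining=[num ) / id ) ) $]
Step 4: shift num. Stack=[( ( ( num] ptr=4 lookahead=) remaining=[) / id ) ) $]
Step 5: reduce F->num. Stack=[( ( ( F] ptr=4 lookahead=) remaining=[) / id ) ) $]
Step 6: reduce T->F. Stack=[( ( ( T] ptr=4 lookahead=) remaining=[) / id ) ) $]
Step 7: reduce E->T. Stack=[( ( ( E] ptr=4 lookahead=) remaining=[) / id ) ) $]
Step 8: shift ). Stack=[( ( ( E )] ptr=5 lookahead=/ remaining=[/ id ) ) $]
Step 9: reduce F->( E ). Stack=[( ( F] ptr=5 lookahead=/ remaining=[/ id ) ) $]
Step 10: reduce T->F. Stack=[( ( T] ptr=5 lookahead=/ remaining=[/ id ) ) $]
Step 11: shift /. Stack=[( ( T /] ptr=6 lookahead=id remaining=[id ) ) $]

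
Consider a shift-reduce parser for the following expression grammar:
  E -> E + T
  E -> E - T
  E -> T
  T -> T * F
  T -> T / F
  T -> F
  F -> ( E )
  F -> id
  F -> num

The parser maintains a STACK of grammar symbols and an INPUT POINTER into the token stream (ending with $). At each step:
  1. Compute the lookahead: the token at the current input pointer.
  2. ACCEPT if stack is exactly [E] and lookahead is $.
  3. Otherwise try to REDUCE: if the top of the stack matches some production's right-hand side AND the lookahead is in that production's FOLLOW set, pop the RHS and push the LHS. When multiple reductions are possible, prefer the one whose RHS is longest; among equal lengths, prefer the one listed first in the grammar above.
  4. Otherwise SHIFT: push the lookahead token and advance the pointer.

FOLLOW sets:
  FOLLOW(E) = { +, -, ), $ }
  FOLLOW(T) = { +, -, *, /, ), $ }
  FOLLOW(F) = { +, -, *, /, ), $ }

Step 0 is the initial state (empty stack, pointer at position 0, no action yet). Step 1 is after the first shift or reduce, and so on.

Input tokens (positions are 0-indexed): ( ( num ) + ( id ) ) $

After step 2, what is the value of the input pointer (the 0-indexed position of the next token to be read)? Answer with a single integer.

Step 1: shift (. Stack=[(] ptr=1 lookahead=( remaining=[( num ) + ( id ) ) $]
Step 2: shift (. Stack=[( (] ptr=2 lookahead=num remaining=[num ) + ( id ) ) $]

Answer: 2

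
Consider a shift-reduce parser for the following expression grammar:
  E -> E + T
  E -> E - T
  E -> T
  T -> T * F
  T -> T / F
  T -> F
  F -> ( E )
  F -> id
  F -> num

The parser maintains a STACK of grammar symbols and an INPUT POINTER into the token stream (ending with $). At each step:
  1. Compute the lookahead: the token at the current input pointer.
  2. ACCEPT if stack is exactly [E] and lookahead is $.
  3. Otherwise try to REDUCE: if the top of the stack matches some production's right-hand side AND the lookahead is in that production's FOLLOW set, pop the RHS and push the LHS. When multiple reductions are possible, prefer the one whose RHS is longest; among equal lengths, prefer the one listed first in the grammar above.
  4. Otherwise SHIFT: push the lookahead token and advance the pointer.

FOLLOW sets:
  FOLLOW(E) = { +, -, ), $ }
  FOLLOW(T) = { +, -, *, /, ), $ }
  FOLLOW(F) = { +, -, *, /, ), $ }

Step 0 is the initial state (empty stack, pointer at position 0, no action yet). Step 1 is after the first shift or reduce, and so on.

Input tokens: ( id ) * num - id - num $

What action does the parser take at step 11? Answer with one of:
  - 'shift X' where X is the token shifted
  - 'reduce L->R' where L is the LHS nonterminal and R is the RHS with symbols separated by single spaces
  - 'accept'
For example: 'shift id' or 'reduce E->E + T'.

Answer: reduce F->num

Derivation:
Step 1: shift (. Stack=[(] ptr=1 lookahead=id remaining=[id ) * num - id - num $]
Step 2: shift id. Stack=[( id] ptr=2 lookahead=) remaining=[) * num - id - num $]
Step 3: reduce F->id. Stack=[( F] ptr=2 lookahead=) remaining=[) * num - id - num $]
Step 4: reduce T->F. Stack=[( T] ptr=2 lookahead=) remaining=[) * num - id - num $]
Step 5: reduce E->T. Stack=[( E] ptr=2 lookahead=) remaining=[) * num - id - num $]
Step 6: shift ). Stack=[( E )] ptr=3 lookahead=* remaining=[* num - id - num $]
Step 7: reduce F->( E ). Stack=[F] ptr=3 lookahead=* remaining=[* num - id - num $]
Step 8: reduce T->F. Stack=[T] ptr=3 lookahead=* remaining=[* num - id - num $]
Step 9: shift *. Stack=[T *] ptr=4 lookahead=num remaining=[num - id - num $]
Step 10: shift num. Stack=[T * num] ptr=5 lookahead=- remaining=[- id - num $]
Step 11: reduce F->num. Stack=[T * F] ptr=5 lookahead=- remaining=[- id - num $]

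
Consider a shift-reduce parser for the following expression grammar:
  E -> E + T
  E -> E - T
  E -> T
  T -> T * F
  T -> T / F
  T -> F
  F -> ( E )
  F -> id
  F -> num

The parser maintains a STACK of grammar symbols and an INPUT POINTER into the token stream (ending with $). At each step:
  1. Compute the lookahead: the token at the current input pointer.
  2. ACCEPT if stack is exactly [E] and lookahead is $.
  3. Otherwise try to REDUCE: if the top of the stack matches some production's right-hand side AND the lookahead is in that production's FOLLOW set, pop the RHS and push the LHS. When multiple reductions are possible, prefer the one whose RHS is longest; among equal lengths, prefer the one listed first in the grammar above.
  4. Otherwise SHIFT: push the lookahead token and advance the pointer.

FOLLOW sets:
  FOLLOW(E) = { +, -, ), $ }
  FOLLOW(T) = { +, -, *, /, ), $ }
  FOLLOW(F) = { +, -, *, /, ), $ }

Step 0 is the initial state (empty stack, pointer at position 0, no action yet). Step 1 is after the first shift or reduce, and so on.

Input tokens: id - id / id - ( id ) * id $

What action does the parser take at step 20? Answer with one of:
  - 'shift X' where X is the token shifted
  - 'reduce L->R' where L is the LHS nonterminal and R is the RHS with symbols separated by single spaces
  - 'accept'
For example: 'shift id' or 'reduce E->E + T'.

Step 1: shift id. Stack=[id] ptr=1 lookahead=- remaining=[- id / id - ( id ) * id $]
Step 2: reduce F->id. Stack=[F] ptr=1 lookahead=- remaining=[- id / id - ( id ) * id $]
Step 3: reduce T->F. Stack=[T] ptr=1 lookahead=- remaining=[- id / id - ( id ) * id $]
Step 4: reduce E->T. Stack=[E] ptr=1 lookahead=- remaining=[- id / id - ( id ) * id $]
Step 5: shift -. Stack=[E -] ptr=2 lookahead=id remaining=[id / id - ( id ) * id $]
Step 6: shift id. Stack=[E - id] ptr=3 lookahead=/ remaining=[/ id - ( id ) * id $]
Step 7: reduce F->id. Stack=[E - F] ptr=3 lookahead=/ remaining=[/ id - ( id ) * id $]
Step 8: reduce T->F. Stack=[E - T] ptr=3 lookahead=/ remaining=[/ id - ( id ) * id $]
Step 9: shift /. Stack=[E - T /] ptr=4 lookahead=id remaining=[id - ( id ) * id $]
Step 10: shift id. Stack=[E - T / id] ptr=5 lookahead=- remaining=[- ( id ) * id $]
Step 11: reduce F->id. Stack=[E - T / F] ptr=5 lookahead=- remaining=[- ( id ) * id $]
Step 12: reduce T->T / F. Stack=[E - T] ptr=5 lookahead=- remaining=[- ( id ) * id $]
Step 13: reduce E->E - T. Stack=[E] ptr=5 lookahead=- remaining=[- ( id ) * id $]
Step 14: shift -. Stack=[E -] ptr=6 lookahead=( remaining=[( id ) * id $]
Step 15: shift (. Stack=[E - (] ptr=7 lookahead=id remaining=[id ) * id $]
Step 16: shift id. Stack=[E - ( id] ptr=8 lookahead=) remaining=[) * id $]
Step 17: reduce F->id. Stack=[E - ( F] ptr=8 lookahead=) remaining=[) * id $]
Step 18: reduce T->F. Stack=[E - ( T] ptr=8 lookahead=) remaining=[) * id $]
Step 19: reduce E->T. Stack=[E - ( E] ptr=8 lookahead=) remaining=[) * id $]
Step 20: shift ). Stack=[E - ( E )] ptr=9 lookahead=* remaining=[* id $]

Answer: shift )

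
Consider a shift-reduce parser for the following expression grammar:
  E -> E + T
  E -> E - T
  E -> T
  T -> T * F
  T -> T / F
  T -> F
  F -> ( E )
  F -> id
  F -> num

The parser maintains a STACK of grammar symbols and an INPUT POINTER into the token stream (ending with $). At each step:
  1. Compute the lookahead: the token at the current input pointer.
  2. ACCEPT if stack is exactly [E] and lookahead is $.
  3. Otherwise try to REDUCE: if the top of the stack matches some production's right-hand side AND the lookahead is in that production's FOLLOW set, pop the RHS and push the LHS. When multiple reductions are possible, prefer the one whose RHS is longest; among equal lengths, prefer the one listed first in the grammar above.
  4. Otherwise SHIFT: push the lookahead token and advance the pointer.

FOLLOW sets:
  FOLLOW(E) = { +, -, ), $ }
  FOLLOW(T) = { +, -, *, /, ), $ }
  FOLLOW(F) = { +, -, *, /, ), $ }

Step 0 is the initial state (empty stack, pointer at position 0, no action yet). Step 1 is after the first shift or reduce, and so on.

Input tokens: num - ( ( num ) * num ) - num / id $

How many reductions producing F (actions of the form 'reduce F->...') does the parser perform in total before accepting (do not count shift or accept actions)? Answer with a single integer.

Answer: 7

Derivation:
Step 1: shift num. Stack=[num] ptr=1 lookahead=- remaining=[- ( ( num ) * num ) - num / id $]
Step 2: reduce F->num. Stack=[F] ptr=1 lookahead=- remaining=[- ( ( num ) * num ) - num / id $]
Step 3: reduce T->F. Stack=[T] ptr=1 lookahead=- remaining=[- ( ( num ) * num ) - num / id $]
Step 4: reduce E->T. Stack=[E] ptr=1 lookahead=- remaining=[- ( ( num ) * num ) - num / id $]
Step 5: shift -. Stack=[E -] ptr=2 lookahead=( remaining=[( ( num ) * num ) - num / id $]
Step 6: shift (. Stack=[E - (] ptr=3 lookahead=( remaining=[( num ) * num ) - num / id $]
Step 7: shift (. Stack=[E - ( (] ptr=4 lookahead=num remaining=[num ) * num ) - num / id $]
Step 8: shift num. Stack=[E - ( ( num] ptr=5 lookahead=) remaining=[) * num ) - num / id $]
Step 9: reduce F->num. Stack=[E - ( ( F] ptr=5 lookahead=) remaining=[) * num ) - num / id $]
Step 10: reduce T->F. Stack=[E - ( ( T] ptr=5 lookahead=) remaining=[) * num ) - num / id $]
Step 11: reduce E->T. Stack=[E - ( ( E] ptr=5 lookahead=) remaining=[) * num ) - num / id $]
Step 12: shift ). Stack=[E - ( ( E )] ptr=6 lookahead=* remaining=[* num ) - num / id $]
Step 13: reduce F->( E ). Stack=[E - ( F] ptr=6 lookahead=* remaining=[* num ) - num / id $]
Step 14: reduce T->F. Stack=[E - ( T] ptr=6 lookahead=* remaining=[* num ) - num / id $]
Step 15: shift *. Stack=[E - ( T *] ptr=7 lookahead=num remaining=[num ) - num / id $]
Step 16: shift num. Stack=[E - ( T * num] ptr=8 lookahead=) remaining=[) - num / id $]
Step 17: reduce F->num. Stack=[E - ( T * F] ptr=8 lookahead=) remaining=[) - num / id $]
Step 18: reduce T->T * F. Stack=[E - ( T] ptr=8 lookahead=) remaining=[) - num / id $]
Step 19: reduce E->T. Stack=[E - ( E] ptr=8 lookahead=) remaining=[) - num / id $]
Step 20: shift ). Stack=[E - ( E )] ptr=9 lookahead=- remaining=[- num / id $]
Step 21: reduce F->( E ). Stack=[E - F] ptr=9 lookahead=- remaining=[- num / id $]
Step 22: reduce T->F. Stack=[E - T] ptr=9 lookahead=- remaining=[- num / id $]
Step 23: reduce E->E - T. Stack=[E] ptr=9 lookahead=- remaining=[- num / id $]
Step 24: shift -. Stack=[E -] ptr=10 lookahead=num remaining=[num / id $]
Step 25: shift num. Stack=[E - num] ptr=11 lookahead=/ remaining=[/ id $]
Step 26: reduce F->num. Stack=[E - F] ptr=11 lookahead=/ remaining=[/ id $]
Step 27: reduce T->F. Stack=[E - T] ptr=11 lookahead=/ remaining=[/ id $]
Step 28: shift /. Stack=[E - T /] ptr=12 lookahead=id remaining=[id $]
Step 29: shift id. Stack=[E - T / id] ptr=13 lookahead=$ remaining=[$]
Step 30: reduce F->id. Stack=[E - T / F] ptr=13 lookahead=$ remaining=[$]
Step 31: reduce T->T / F. Stack=[E - T] ptr=13 lookahead=$ remaining=[$]
Step 32: reduce E->E - T. Stack=[E] ptr=13 lookahead=$ remaining=[$]
Step 33: accept. Stack=[E] ptr=13 lookahead=$ remaining=[$]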